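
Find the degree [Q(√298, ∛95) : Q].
[Q(√298, ∛95) : Q] = 6

Let L = Q(√298, ∛95). Since Q(√298) ⊂ L and [Q(√298):Q] = 2, the tower law gives 2 | [L:Q]. Likewise Q(∛95) ⊂ L with [Q(∛95):Q] = 3 (because 95 is not a perfect cube), so 3 | [L:Q]. As gcd(2,3) = 1, [L:Q] is divisible by 6. Conversely L is generated over Q by √298 and ∛95, so [L:Q] ≤ 2·3 = 6. Therefore [Q(√298, ∛95) : Q] = 6.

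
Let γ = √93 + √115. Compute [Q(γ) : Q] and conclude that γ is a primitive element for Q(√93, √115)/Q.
[Q(γ) : Q] = 4 (equivalently, Q(γ) = Q(√93, √115))

Obviously Q(γ) ⊆ Q(√93, √115), and [Q(√93, √115):Q] = 4 (since 93, 115 are distinct squarefree integers > 1 with 10695 not a perfect square). To show equality we compute the minimal polynomial of γ. From γ = √93 + √115: γ^2 = 93 + 2√(10695) + 115 = 208 + 2√(10695), so γ^2 - 208 = 2√(10695); squaring, (γ^2 - 208)^2 = 4·10695, i.e. γ^4 - 416γ^2 + 43264 - 42780 = 0, i.e. γ^4 - 416γ^2 + 484 = 0. So γ is a root of x^4 - 416x^2 + 484. This polynomial is irreducible over Q: it has no rational root (each ±√93 ± √115 is irrational), and any factorization into two quadratics over Q would force √(10695) ∈ Q (pairing opposite roots) or √93, √115 ∈ Q (other pairings), all impossible. Hence [Q(γ):Q] = 4 = [Q(√93, √115):Q], so Q(γ) = Q(√93, √115).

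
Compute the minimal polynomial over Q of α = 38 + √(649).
m_α(x) = x^2 - 76x + 795

From α - 38 = √(649), squaring gives (α - 38)^2 = 649, i.e. α^2 - 76α + 1444 = 649, so α^2 - 76α + 795 = 0. The discriminant of x^2 - 76x + 795 is (-76)^2 - 4·(795) = 5776 - 3180 = 2596, and 4·(649) is not a perfect square in Q since 649 is squarefree and ≠ 1. Hence x^2 - 76x + 795 is irreducible over Q and is the minimal polynomial of α.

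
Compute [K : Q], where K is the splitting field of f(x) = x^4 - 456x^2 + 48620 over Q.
[K : Q] = 4

Solving the quadratic in x^2: x^2 = (456 ± √(456^2 - 4·48620))/2 = (456 ± √13456)/2 = (456 ± 116)/2, giving x^2 = 286 or x^2 = 170. So f(x) = (x^2 - 286)(x^2 - 170) and the roots of f are ±√286, ±√170. Hence the splitting field is K = Q(√286, √170). Since 286 and 170 are distinct squarefree integers > 1, their product 48620 is not a perfect square, so √170 ∉ Q(√286). By the tower law [K:Q] = [Q(√286,√170):Q(√286)] · [Q(√286):Q] = 2 · 2 = 4.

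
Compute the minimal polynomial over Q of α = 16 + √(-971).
m_α(x) = x^2 - 32x + 1227

From α - 16 = √(-971), squaring gives (α - 16)^2 = -971, i.e. α^2 - 32α + 256 = -971, so α^2 - 32α + 1227 = 0. The discriminant of x^2 - 32x + 1227 is (-32)^2 - 4·(1227) = 1024 - 4908 = -3884, and 4·(-971) is not a perfect square in Q since -971 is squarefree and ≠ 1. Hence x^2 - 32x + 1227 is irreducible over Q and is the minimal polynomial of α.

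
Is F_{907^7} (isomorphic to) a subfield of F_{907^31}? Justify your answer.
No: F_{907^7} is not a subfield of F_{907^31}

F_{p^m} embeds in F_{p^n} iff m | n. Here 7 ∤ 31 (since 31 = 4·7 + 3 with remainder 3 ≠ 0), so F_{907^7} is not a subfield of F_{907^31}. Equivalently: if it were, the tower law would give 7 = [F_{907^7}:F_907] dividing [F_{907^31}:F_907] = 31, contradiction.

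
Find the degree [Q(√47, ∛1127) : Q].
[Q(√47, ∛1127) : Q] = 6

Let L = Q(√47, ∛1127). Since Q(√47) ⊂ L and [Q(√47):Q] = 2, the tower law gives 2 | [L:Q]. Likewise Q(∛1127) ⊂ L with [Q(∛1127):Q] = 3 (because 1127 is not a perfect cube), so 3 | [L:Q]. As gcd(2,3) = 1, [L:Q] is divisible by 6. Conversely L is generated over Q by √47 and ∛1127, so [L:Q] ≤ 2·3 = 6. Therefore [Q(√47, ∛1127) : Q] = 6.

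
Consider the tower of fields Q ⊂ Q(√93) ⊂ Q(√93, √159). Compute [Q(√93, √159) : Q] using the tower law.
[Q(√93, √159) : Q] = 4

[Q(√93):Q] = 2 (min poly x^2 - 93, irreducible since 93 is squarefree > 1). For the top step, suppose √159 ∈ Q(√93), say √159 = c + d√93 with c, d ∈ Q. Squaring: 159 = c^2 + 93d^2 + 2cd√93. Since √93 ∉ Q this forces 2cd = 0. If d = 0 then √159 = c ∈ Q, contradicting 159 squarefree > 1. If c = 0 then 159 = 93d^2, so 93·159 = (93d)^2 is a perfect square in Q — but 93·159 = 14787 is not a perfect square (since 93 and 159 are distinct squarefree integers). Contradiction. Hence √159 ∉ Q(√93), so x^2 - 159 stays irreducible over Q(√93) and [Q(√93, √159) : Q(√93)] = 2. By the tower law, [Q(√93, √159) : Q] = 2 · 2 = 4.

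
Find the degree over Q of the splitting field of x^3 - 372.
[K : Q] = 6

The roots of x^3 - 372 are ∛372, ω∛372, ω^2∛372 where ω = e^(2πi/3) is a primitive cube root of unity, so K = Q(∛372, ω). Now [Q(∛372):Q] = 3 (since 372 is not a perfect cube, x^3 - 372 is irreducible) and [Q(ω):Q] = 2. Both 2 and 3 divide [K:Q], and [K:Q] ≤ 3·2 = 6, so [K:Q] = 6. (Equivalently: Q(∛372) ⊂ R but ω ∉ R, so [K : Q(∛372)] = 2.)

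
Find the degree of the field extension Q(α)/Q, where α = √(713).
[Q(α):Q] = 2

[Q(α):Q] equals the degree of the minimal polynomial of α. Here α^2 = 713 and x^2 - 713 is irreducible (d = 713 is squarefree, ≠ 1, hence not a square), so deg(m_α) = 2. Thus [Q(α):Q] = 2.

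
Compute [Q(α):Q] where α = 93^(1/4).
[Q(α):Q] = 4

α is a root of x^4 - 93. By Eisenstein's criterion at the prime p = 3 (which divides the constant term 93 but p^2 = 9 does not, since 93 is squarefree), x^4 - 93 is irreducible over Q. Hence [Q(α):Q] = 4.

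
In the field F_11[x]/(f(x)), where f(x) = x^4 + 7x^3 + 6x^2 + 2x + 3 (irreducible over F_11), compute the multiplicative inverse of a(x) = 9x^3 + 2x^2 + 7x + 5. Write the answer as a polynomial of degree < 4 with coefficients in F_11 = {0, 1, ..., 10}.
a(x)^(-1) ≡ x^3 + 6x^2 + 3x + 5 (mod f(x))

Since f is irreducible over F_11, F_11[x]/(f) is a field and a(x) ≠ 0 has an inverse. Apply the extended Euclidean algorithm to f(x) and a(x) in F_11[x]: f(x) = (5x + 7)·a(x) + (x^2 + 5x + 1);  a(x) = (9x + 1)·(x^2 + 5x + 1) + (4x + 4);  (x^2 + 5x + 1) = (3x + 1)·(4x + 4) + (8). The last nonzero remainder is the constant 8 = gcd(f, a) in F_11. Back-substituting through the division chain expresses 8 = s(x)·a(x) + t(x)·f(x) with s(x) ≡ 8x^3 + 4x^2 + 2x + 7 (mod f), so (8x^3 + 4x^2 + 2x + 7)·a(x) ≡ 8 (mod f). Multiplying by 8^(-1) ≡ 7 in F_11 gives a(x)^(-1) ≡ 7·(8x^3 + 4x^2 + 2x + 7) ≡ x^3 + 6x^2 + 3x + 5 (mod f). Check: (9x^3 + 2x^2 + 7x + 5)·(x^3 + 6x^2 + 3x + 5) = 9x^6 + x^5 + 2x^4 + 10x^3 + 6x^2 + 6x + 3 ≡ 1 (mod x^4 + 7x^3 + 6x^2 + 2x + 3).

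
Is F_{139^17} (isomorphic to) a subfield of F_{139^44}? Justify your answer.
No: F_{139^17} is not a subfield of F_{139^44}

F_{p^m} embeds in F_{p^n} iff m | n. Here 17 ∤ 44 (since 44 = 2·17 + 10 with remainder 10 ≠ 0), so F_{139^17} is not a subfield of F_{139^44}. Equivalently: if it were, the tower law would give 17 = [F_{139^17}:F_139] dividing [F_{139^44}:F_139] = 44, contradiction.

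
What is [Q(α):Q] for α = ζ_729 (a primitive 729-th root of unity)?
[Q(α):Q] = 486

The minimal polynomial of ζ_729 over Q is the 729-th cyclotomic polynomial Φ_729(x), which is irreducible over Q and has degree φ(729) = 486. Hence [Q(α):Q] = φ(729) = 486.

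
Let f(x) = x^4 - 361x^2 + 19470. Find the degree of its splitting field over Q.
[K : Q] = 4

Solving the quadratic in x^2: x^2 = (361 ± √(361^2 - 4·19470))/2 = (361 ± √52441)/2 = (361 ± 229)/2, giving x^2 = 295 or x^2 = 66. So f(x) = (x^2 - 295)(x^2 - 66) and the roots of f are ±√295, ±√66. Hence the splitting field is K = Q(√295, √66). Since 295 and 66 are distinct squarefree integers > 1, their product 19470 is not a perfect square, so √66 ∉ Q(√295). By the tower law [K:Q] = [Q(√295,√66):Q(√295)] · [Q(√295):Q] = 2 · 2 = 4.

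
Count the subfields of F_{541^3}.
F_{541^3} has 2 subfields

The subfields of F_{p^n} are exactly the fields F_{p^d} for d | n (each is the fixed field of the unique index-d subgroup of Gal(F_{p^n}/F_p) ≅ Z/nZ). The divisors of n = 3 are {1, 3}, giving 2 subfields: F_{541^1}, F_{541^3}.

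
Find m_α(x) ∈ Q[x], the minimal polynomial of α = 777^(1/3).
m_α(x) = x^3 - 777

α satisfies α^3 = 777, so x^3 - 777 annihilates α. By the rational root test, a rational root p/q (in lowest terms) of x^3 - 777 would satisfy p^3 = 777 q^3, forcing q = 1 and p^3 = 777; but 777 is not a perfect cube, contradiction. A monic cubic over Q with no rational root is irreducible (any nontrivial factorization would include a linear factor). Hence x^3 - 777 is the minimal polynomial of α, and in particular [Q(α):Q] = 3.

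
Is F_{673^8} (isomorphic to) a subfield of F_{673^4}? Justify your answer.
No: F_{673^8} is not a subfield of F_{673^4}

F_{p^m} embeds in F_{p^n} iff m | n. Here 8 ∤ 4 (since 4 = 0·8 + 4 with remainder 4 ≠ 0), so F_{673^8} is not a subfield of F_{673^4}. Equivalently: if it were, the tower law would give 8 = [F_{673^8}:F_673] dividing [F_{673^4}:F_673] = 4, contradiction.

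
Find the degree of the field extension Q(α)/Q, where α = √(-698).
[Q(α):Q] = 2

[Q(α):Q] equals the degree of the minimal polynomial of α. Here α^2 = -698 and x^2 + 698 is irreducible (d = -698 is squarefree, ≠ 1, hence not a square), so deg(m_α) = 2. Thus [Q(α):Q] = 2.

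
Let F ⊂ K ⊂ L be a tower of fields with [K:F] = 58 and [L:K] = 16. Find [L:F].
[L:F] = 928

The tower law says that for any tower of field extensions F ⊂ K ⊂ L with finite degrees, [L:F] = [L:K] · [K:F]. Here this gives [L:F] = 16 · 58 = 928.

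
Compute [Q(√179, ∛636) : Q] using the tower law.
[Q(√179, ∛636) : Q] = 6

Let L = Q(√179, ∛636). Since Q(√179) ⊂ L and [Q(√179):Q] = 2, the tower law gives 2 | [L:Q]. Likewise Q(∛636) ⊂ L with [Q(∛636):Q] = 3 (because 636 is not a perfect cube), so 3 | [L:Q]. As gcd(2,3) = 1, [L:Q] is divisible by 6. Conversely L is generated over Q by √179 and ∛636, so [L:Q] ≤ 2·3 = 6. Therefore [Q(√179, ∛636) : Q] = 6.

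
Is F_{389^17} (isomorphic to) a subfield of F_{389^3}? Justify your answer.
No: F_{389^17} is not a subfield of F_{389^3}

F_{p^m} embeds in F_{p^n} iff m | n. Here 17 ∤ 3 (since 3 = 0·17 + 3 with remainder 3 ≠ 0), so F_{389^17} is not a subfield of F_{389^3}. Equivalently: if it were, the tower law would give 17 = [F_{389^17}:F_389] dividing [F_{389^3}:F_389] = 3, contradiction.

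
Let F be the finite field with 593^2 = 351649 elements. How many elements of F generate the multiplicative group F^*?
There are φ(351648) = 103680 primitive elements

F_q^* is cyclic of order q - 1 = 351648. A cyclic group of order m has exactly φ(m) generators. Here m = 351648 = 2^5 · 3^3 · 11 · 37, so the number of primitive elements is φ(351648) = 103680.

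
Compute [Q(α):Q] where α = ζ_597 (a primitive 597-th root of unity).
[Q(α):Q] = 396

The minimal polynomial of ζ_597 over Q is the 597-th cyclotomic polynomial Φ_597(x), which is irreducible over Q and has degree φ(597) = 396. Hence [Q(α):Q] = φ(597) = 396.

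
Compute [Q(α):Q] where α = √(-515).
[Q(α):Q] = 2

[Q(α):Q] equals the degree of the minimal polynomial of α. Here α^2 = -515 and x^2 + 515 is irreducible (d = -515 is squarefree, ≠ 1, hence not a square), so deg(m_α) = 2. Thus [Q(α):Q] = 2.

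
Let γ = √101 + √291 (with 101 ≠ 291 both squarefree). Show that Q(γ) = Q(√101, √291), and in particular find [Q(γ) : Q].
[Q(γ) : Q] = 4 (equivalently, Q(γ) = Q(√101, √291))

Obviously Q(γ) ⊆ Q(√101, √291), and [Q(√101, √291):Q] = 4 (since 101, 291 are distinct squarefree integers > 1 with 29391 not a perfect square). To show equality we compute the minimal polynomial of γ. From γ = √101 + √291: γ^2 = 101 + 2√(29391) + 291 = 392 + 2√(29391), so γ^2 - 392 = 2√(29391); squaring, (γ^2 - 392)^2 = 4·29391, i.e. γ^4 - 784γ^2 + 153664 - 117564 = 0, i.e. γ^4 - 784γ^2 + 36100 = 0. So γ is a root of x^4 - 784x^2 + 36100. This polynomial is irreducible over Q: it has no rational root (each ±√101 ± √291 is irrational), and any factorization into two quadratics over Q would force √(29391) ∈ Q (pairing opposite roots) or √101, √291 ∈ Q (other pairings), all impossible. Hence [Q(γ):Q] = 4 = [Q(√101, √291):Q], so Q(γ) = Q(√101, √291).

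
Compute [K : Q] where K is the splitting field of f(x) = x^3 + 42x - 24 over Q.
[K : Q] = 6

By the rational root test, any rational root of the monic integer polynomial f(x) = x^3 + 42x - 24 must be an integer dividing the constant term -24, i.e. one of ±{1, 2, 3, 4, 6, 8, 12, 24}. Evaluating: f(1) = 19, f(-1) = -67, f(2) = 68, f(-2) = -116, f(3) = 129, f(-3) = -177, f(4) = 208, f(-4) = -256, f(6) = 444, f(-6) = -492, f(8) = 824, f(-8) = -872, f(12) = 2208, f(-12) = -2256, f(24) = 14808, f(-24) = -14856; none is 0, so f has no rational root and is therefore irreducible over Q (a cubic with no linear factor over a field is irreducible). For an irreducible cubic, the Galois group is A_3 or S_3 according as the discriminant disc(f) = -4a^3 - 27b^2 = -4·(42)^3 - 27·(-24)^2 = -311904 is or is not a square in Q. Here disc(f) = -311904 is not a perfect square in Q, so the Galois group of f over Q is not contained in A_3 and must be all of S_3. The splitting field has degree |S_3| = 6 over Q, so [K : Q] = 6.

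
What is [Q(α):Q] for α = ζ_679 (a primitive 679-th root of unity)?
[Q(α):Q] = 576

The minimal polynomial of ζ_679 over Q is the 679-th cyclotomic polynomial Φ_679(x), which is irreducible over Q and has degree φ(679) = 576. Hence [Q(α):Q] = φ(679) = 576.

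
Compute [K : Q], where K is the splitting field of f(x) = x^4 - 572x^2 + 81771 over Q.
[K : Q] = 4

Solving the quadratic in x^2: x^2 = (572 ± √(572^2 - 4·81771))/2 = (572 ± √100)/2 = (572 ± 10)/2, giving x^2 = 291 or x^2 = 281. So f(x) = (x^2 - 291)(x^2 - 281) and the roots of f are ±√291, ±√281. Hence the splitting field is K = Q(√291, √281). Since 291 and 281 are distinct squarefree integers > 1, their product 81771 is not a perfect square, so √281 ∉ Q(√291). By the tower law [K:Q] = [Q(√291,√281):Q(√291)] · [Q(√291):Q] = 2 · 2 = 4.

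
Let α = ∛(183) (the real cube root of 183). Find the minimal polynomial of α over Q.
m_α(x) = x^3 - 183

α satisfies α^3 = 183, so x^3 - 183 annihilates α. By the rational root test, a rational root p/q (in lowest terms) of x^3 - 183 would satisfy p^3 = 183 q^3, forcing q = 1 and p^3 = 183; but 183 is not a perfect cube, contradiction. A monic cubic over Q with no rational root is irreducible (any nontrivial factorization would include a linear factor). Hence x^3 - 183 is the minimal polynomial of α, and in particular [Q(α):Q] = 3.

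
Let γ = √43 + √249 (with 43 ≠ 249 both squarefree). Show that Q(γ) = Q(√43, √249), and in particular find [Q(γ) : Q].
[Q(γ) : Q] = 4 (equivalently, Q(γ) = Q(√43, √249))

Obviously Q(γ) ⊆ Q(√43, √249), and [Q(√43, √249):Q] = 4 (since 43, 249 are distinct squarefree integers > 1 with 10707 not a perfect square). To show equality we compute the minimal polynomial of γ. From γ = √43 + √249: γ^2 = 43 + 2√(10707) + 249 = 292 + 2√(10707), so γ^2 - 292 = 2√(10707); squaring, (γ^2 - 292)^2 = 4·10707, i.e. γ^4 - 584γ^2 + 85264 - 42828 = 0, i.e. γ^4 - 584γ^2 + 42436 = 0. So γ is a root of x^4 - 584x^2 + 42436. This polynomial is irreducible over Q: it has no rational root (each ±√43 ± √249 is irrational), and any factorization into two quadratics over Q would force √(10707) ∈ Q (pairing opposite roots) or √43, √249 ∈ Q (other pairings), all impossible. Hence [Q(γ):Q] = 4 = [Q(√43, √249):Q], so Q(γ) = Q(√43, √249).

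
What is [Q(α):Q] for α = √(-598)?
[Q(α):Q] = 2

[Q(α):Q] equals the degree of the minimal polynomial of α. Here α^2 = -598 and x^2 + 598 is irreducible (d = -598 is squarefree, ≠ 1, hence not a square), so deg(m_α) = 2. Thus [Q(α):Q] = 2.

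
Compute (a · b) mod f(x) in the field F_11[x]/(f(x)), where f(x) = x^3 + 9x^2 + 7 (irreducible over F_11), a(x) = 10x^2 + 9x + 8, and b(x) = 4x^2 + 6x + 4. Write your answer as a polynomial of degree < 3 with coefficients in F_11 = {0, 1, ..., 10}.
a · b ≡ 5x^2 + 2x + 10 (mod f(x))

Multiply in F_11[x]: a(x)·b(x) = (10x^2 + 9x + 8)·(4x^2 + 6x + 4) = 7x^4 + 8x^3 + 5x^2 + 7x + 10. This has degree ≥ 3, so divide by f(x) over F_11: 7x^4 + 8x^3 + 5x^2 + 7x + 10 = (7x)·(x^3 + 9x^2 + 7) + (5x^2 + 2x + 10). Hence a·b ≡ 5x^2 + 2x + 10 (mod f). (F_11[x]/(f) is a field with 11^3 = 1331 elements since f is irreducible of degree 3.)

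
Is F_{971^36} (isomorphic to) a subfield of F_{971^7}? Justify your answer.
No: F_{971^36} is not a subfield of F_{971^7}

F_{p^m} embeds in F_{p^n} iff m | n. Here 36 ∤ 7 (since 7 = 0·36 + 7 with remainder 7 ≠ 0), so F_{971^36} is not a subfield of F_{971^7}. Equivalently: if it were, the tower law would give 36 = [F_{971^36}:F_971] dividing [F_{971^7}:F_971] = 7, contradiction.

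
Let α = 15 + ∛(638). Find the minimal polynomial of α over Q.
m_α(x) = x^3 - 45x^2 + 675x - 4013

Set β = α - 15 = ∛(638), so β^3 = 638. Then (α - 15)^3 - 638 = 0, i.e. α is a root of g(x) = (x - 15)^3 - 638 = x^3 - 45x^2 + 675x - 4013. Since g(x) = h(x - 15) where h(x) = x^3 - 638, and h is irreducible over Q (because 638 is not a perfect cube, so h has no rational root, and a monic cubic with no rational root is irreducible), g is also irreducible (irreducibility is preserved under the substitution x → x - 15). Hence m_α(x) = x^3 - 45x^2 + 675x - 4013.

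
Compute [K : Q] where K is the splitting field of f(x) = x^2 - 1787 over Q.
[K : Q] = 2

f(x) = x^2 - 1787 factors as (x - √1787)(x + √1787). The splitting field is K = Q(√1787). Since 1787 is squarefree and > 1, it is not a perfect square, so x^2 - 1787 is irreducible over Q and [Q(√1787) : Q] = 2. Hence [K : Q] = 2.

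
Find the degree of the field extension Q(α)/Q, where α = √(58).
[Q(α):Q] = 2

[Q(α):Q] equals the degree of the minimal polynomial of α. Here α^2 = 58 and x^2 - 58 is irreducible (d = 58 is squarefree, ≠ 1, hence not a square), so deg(m_α) = 2. Thus [Q(α):Q] = 2.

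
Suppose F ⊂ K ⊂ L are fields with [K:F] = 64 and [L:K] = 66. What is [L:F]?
[L:F] = 4224

The tower law says that for any tower of field extensions F ⊂ K ⊂ L with finite degrees, [L:F] = [L:K] · [K:F]. Here this gives [L:F] = 66 · 64 = 4224.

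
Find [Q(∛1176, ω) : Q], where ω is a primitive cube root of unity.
[Q(∛1176, ω) : Q] = 6

[Q(∛1176):Q] = 3 (min poly x^3 - 1176, irreducible since 1176 is not a perfect cube). [Q(ω):Q] = 2 (min poly x^2 + x + 1). Since Q(∛1176) ⊂ R and ω ∉ R, we have ω ∉ Q(∛1176), so x^2 + x + 1 remains irreducible over Q(∛1176) and [Q(∛1176, ω) : Q(∛1176)] = 2. By the tower law, [Q(∛1176, ω) : Q] = 3 · 2 = 6. (In fact Q(∛1176, ω) is the splitting field of x^3 - 1176 over Q.)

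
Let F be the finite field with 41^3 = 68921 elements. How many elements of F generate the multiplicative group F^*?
There are φ(68920) = 27552 primitive elements

F_q^* is cyclic of order q - 1 = 68920. A cyclic group of order m has exactly φ(m) generators. Here m = 68920 = 2^3 · 5 · 1723, so the number of primitive elements is φ(68920) = 27552.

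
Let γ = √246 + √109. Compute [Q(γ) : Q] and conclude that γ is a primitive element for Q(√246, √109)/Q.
[Q(γ) : Q] = 4 (equivalently, Q(γ) = Q(√246, √109))

Obviously Q(γ) ⊆ Q(√246, √109), and [Q(√246, √109):Q] = 4 (since 246, 109 are distinct squarefree integers > 1 with 26814 not a perfect square). To show equality we compute the minimal polynomial of γ. From γ = √246 + √109: γ^2 = 246 + 2√(26814) + 109 = 355 + 2√(26814), so γ^2 - 355 = 2√(26814); squaring, (γ^2 - 355)^2 = 4·26814, i.e. γ^4 - 710γ^2 + 126025 - 107256 = 0, i.e. γ^4 - 710γ^2 + 18769 = 0. So γ is a root of x^4 - 710x^2 + 18769. This polynomial is irreducible over Q: it has no rational root (each ±√246 ± √109 is irrational), and any factorization into two quadratics over Q would force √(26814) ∈ Q (pairing opposite roots) or √246, √109 ∈ Q (other pairings), all impossible. Hence [Q(γ):Q] = 4 = [Q(√246, √109):Q], so Q(γ) = Q(√246, √109).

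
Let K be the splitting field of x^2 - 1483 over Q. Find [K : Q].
[K : Q] = 2

f(x) = x^2 - 1483 factors as (x - √1483)(x + √1483). The splitting field is K = Q(√1483). Since 1483 is squarefree and > 1, it is not a perfect square, so x^2 - 1483 is irreducible over Q and [Q(√1483) : Q] = 2. Hence [K : Q] = 2.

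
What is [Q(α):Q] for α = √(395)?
[Q(α):Q] = 2

[Q(α):Q] equals the degree of the minimal polynomial of α. Here α^2 = 395 and x^2 - 395 is irreducible (d = 395 is squarefree, ≠ 1, hence not a square), so deg(m_α) = 2. Thus [Q(α):Q] = 2.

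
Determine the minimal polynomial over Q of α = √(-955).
m_α(x) = x^2 + 955

α satisfies α^2 + 955 = 0, so x^2 + 955 annihilates α. Since d = -955 is squarefree and ≠ 1, it is not a perfect square in Q, so x^2 + 955 has no rational root and is therefore irreducible over Q (a degree-2 polynomial over a field is irreducible iff it has no root). Hence m_α(x) = x^2 + 955.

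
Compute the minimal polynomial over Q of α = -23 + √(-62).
m_α(x) = x^2 + 46x + 591

From α + 23 = √(-62), squaring gives (α + 23)^2 = -62, i.e. α^2 + 46α + 529 = -62, so α^2 + 46α + 591 = 0. The discriminant of x^2 + 46x + 591 is (46)^2 - 4·(591) = 2116 - 2364 = -248, and 4·(-62) is not a perfect square in Q since -62 is squarefree and ≠ 1. Hence x^2 + 46x + 591 is irreducible over Q and is the minimal polynomial of α.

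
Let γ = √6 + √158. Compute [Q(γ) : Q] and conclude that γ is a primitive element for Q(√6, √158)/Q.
[Q(γ) : Q] = 4 (equivalently, Q(γ) = Q(√6, √158))

Obviously Q(γ) ⊆ Q(√6, √158), and [Q(√6, √158):Q] = 4 (since 6, 158 are distinct squarefree integers > 1 with 948 not a perfect square). To show equality we compute the minimal polynomial of γ. From γ = √6 + √158: γ^2 = 6 + 2√(948) + 158 = 164 + 2√(948), so γ^2 - 164 = 2√(948); squaring, (γ^2 - 164)^2 = 4·948, i.e. γ^4 - 328γ^2 + 26896 - 3792 = 0, i.e. γ^4 - 328γ^2 + 23104 = 0. So γ is a root of x^4 - 328x^2 + 23104. This polynomial is irreducible over Q: it has no rational root (each ±√6 ± √158 is irrational), and any factorization into two quadratics over Q would force √(948) ∈ Q (pairing opposite roots) or √6, √158 ∈ Q (other pairings), all impossible. Hence [Q(γ):Q] = 4 = [Q(√6, √158):Q], so Q(γ) = Q(√6, √158).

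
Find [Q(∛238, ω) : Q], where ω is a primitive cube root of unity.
[Q(∛238, ω) : Q] = 6

[Q(∛238):Q] = 3 (min poly x^3 - 238, irreducible since 238 is not a perfect cube). [Q(ω):Q] = 2 (min poly x^2 + x + 1). Since Q(∛238) ⊂ R and ω ∉ R, we have ω ∉ Q(∛238), so x^2 + x + 1 remains irreducible over Q(∛238) and [Q(∛238, ω) : Q(∛238)] = 2. By the tower law, [Q(∛238, ω) : Q] = 3 · 2 = 6. (In fact Q(∛238, ω) is the splitting field of x^3 - 238 over Q.)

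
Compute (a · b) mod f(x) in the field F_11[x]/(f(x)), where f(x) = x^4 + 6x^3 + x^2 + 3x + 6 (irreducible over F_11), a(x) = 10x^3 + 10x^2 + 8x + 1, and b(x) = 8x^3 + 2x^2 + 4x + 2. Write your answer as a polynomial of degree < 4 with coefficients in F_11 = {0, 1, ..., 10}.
a · b ≡ 8x^3 + 7x^2 + 3x + 6 (mod f(x))

Multiply in F_11[x]: a(x)·b(x) = (10x^3 + 10x^2 + 8x + 1)·(8x^3 + 2x^2 + 4x + 2) = 3x^6 + x^5 + 3x^4 + 7x^3 + 10x^2 + 9x + 2. This has degree ≥ 4, so divide by f(x) over F_11: 3x^6 + x^5 + 3x^4 + 7x^3 + 10x^2 + 9x + 2 = (3x^2 + 5x + 3)·(x^4 + 6x^3 + x^2 + 3x + 6) + (8x^3 + 7x^2 + 3x + 6). Hence a·b ≡ 8x^3 + 7x^2 + 3x + 6 (mod f). (F_11[x]/(f) is a field with 11^4 = 14641 elements since f is irreducible of degree 4.)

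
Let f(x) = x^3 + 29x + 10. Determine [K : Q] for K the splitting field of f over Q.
[K : Q] = 6

By the rational root test, any rational root of the monic integer polynomial f(x) = x^3 + 29x + 10 must be an integer dividing the constant term 10, i.e. one of ±{1, 2, 5, 10}. Evaluating: f(1) = 40, f(-1) = -20, f(2) = 76, f(-2) = -56, f(5) = 280, f(-5) = -260, f(10) = 1300, f(-10) = -1280; none is 0, so f has no rational root and is therefore irreducible over Q (a cubic with no linear factor over a field is irreducible). For an irreducible cubic, the Galois group is A_3 or S_3 according as the discriminant disc(f) = -4a^3 - 27b^2 = -4·(29)^3 - 27·(10)^2 = -100256 is or is not a square in Q. Here disc(f) = -100256 is not a perfect square in Q, so the Galois group of f over Q is not contained in A_3 and must be all of S_3. The splitting field has degree |S_3| = 6 over Q, so [K : Q] = 6.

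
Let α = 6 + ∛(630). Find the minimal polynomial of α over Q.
m_α(x) = x^3 - 18x^2 + 108x - 846

Set β = α - 6 = ∛(630), so β^3 = 630. Then (α - 6)^3 - 630 = 0, i.e. α is a root of g(x) = (x - 6)^3 - 630 = x^3 - 18x^2 + 108x - 846. Since g(x) = h(x - 6) where h(x) = x^3 - 630, and h is irreducible over Q (because 630 is not a perfect cube, so h has no rational root, and a monic cubic with no rational root is irreducible), g is also irreducible (irreducibility is preserved under the substitution x → x - 6). Hence m_α(x) = x^3 - 18x^2 + 108x - 846.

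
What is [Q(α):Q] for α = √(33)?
[Q(α):Q] = 2

[Q(α):Q] equals the degree of the minimal polynomial of α. Here α^2 = 33 and x^2 - 33 is irreducible (d = 33 is squarefree, ≠ 1, hence not a square), so deg(m_α) = 2. Thus [Q(α):Q] = 2.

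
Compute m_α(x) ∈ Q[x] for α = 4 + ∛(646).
m_α(x) = x^3 - 12x^2 + 48x - 710

Set β = α - 4 = ∛(646), so β^3 = 646. Then (α - 4)^3 - 646 = 0, i.e. α is a root of g(x) = (x - 4)^3 - 646 = x^3 - 12x^2 + 48x - 710. Since g(x) = h(x - 4) where h(x) = x^3 - 646, and h is irreducible over Q (because 646 is not a perfect cube, so h has no rational root, and a monic cubic with no rational root is irreducible), g is also irreducible (irreducibility is preserved under the substitution x → x - 4). Hence m_α(x) = x^3 - 12x^2 + 48x - 710.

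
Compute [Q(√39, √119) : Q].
[Q(√39, √119) : Q] = 4

[Q(√39):Q] = 2 (min poly x^2 - 39, irreducible since 39 is squarefree > 1). For the top step, suppose √119 ∈ Q(√39), say √119 = c + d√39 with c, d ∈ Q. Squaring: 119 = c^2 + 39d^2 + 2cd√39. Since √39 ∉ Q this forces 2cd = 0. If d = 0 then √119 = c ∈ Q, contradicting 119 squarefree > 1. If c = 0 then 119 = 39d^2, so 39·119 = (39d)^2 is a perfect square in Q — but 39·119 = 4641 is not a perfect square (since 39 and 119 are distinct squarefree integers). Contradiction. Hence √119 ∉ Q(√39), so x^2 - 119 stays irreducible over Q(√39) and [Q(√39, √119) : Q(√39)] = 2. By the tower law, [Q(√39, √119) : Q] = 2 · 2 = 4.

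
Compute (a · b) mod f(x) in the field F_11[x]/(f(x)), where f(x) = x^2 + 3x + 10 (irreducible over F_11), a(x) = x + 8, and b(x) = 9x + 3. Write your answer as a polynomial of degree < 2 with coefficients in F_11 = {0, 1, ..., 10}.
a · b ≡ 4x (mod f(x))

Multiply in F_11[x]: a(x)·b(x) = (x + 8)·(9x + 3) = 9x^2 + 9x + 2. This has degree ≥ 2, so divide by f(x) over F_11: 9x^2 + 9x + 2 = (9)·(x^2 + 3x + 10) + (4x). Hence a·b ≡ 4x (mod f). (F_11[x]/(f) is a field with 11^2 = 121 elements since f is irreducible of degree 2.)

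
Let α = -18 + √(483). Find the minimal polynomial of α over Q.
m_α(x) = x^2 + 36x - 159

From α + 18 = √(483), squaring gives (α + 18)^2 = 483, i.e. α^2 + 36α + 324 = 483, so α^2 + 36α - 159 = 0. The discriminant of x^2 + 36x - 159 is (36)^2 - 4·(-159) = 1296 + 636 = 1932, and 4·(483) is not a perfect square in Q since 483 is squarefree and ≠ 1. Hence x^2 + 36x - 159 is irreducible over Q and is the minimal polynomial of α.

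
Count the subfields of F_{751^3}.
F_{751^3} has 2 subfields

The subfields of F_{p^n} are exactly the fields F_{p^d} for d | n (each is the fixed field of the unique index-d subgroup of Gal(F_{p^n}/F_p) ≅ Z/nZ). The divisors of n = 3 are {1, 3}, giving 2 subfields: F_{751^1}, F_{751^3}.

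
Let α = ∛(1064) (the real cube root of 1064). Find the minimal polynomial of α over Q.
m_α(x) = x^3 - 1064

α satisfies α^3 = 1064, so x^3 - 1064 annihilates α. By the rational root test, a rational root p/q (in lowest terms) of x^3 - 1064 would satisfy p^3 = 1064 q^3, forcing q = 1 and p^3 = 1064; but 1064 is not a perfect cube, contradiction. A monic cubic over Q with no rational root is irreducible (any nontrivial factorization would include a linear factor). Hence x^3 - 1064 is the minimal polynomial of α, and in particular [Q(α):Q] = 3.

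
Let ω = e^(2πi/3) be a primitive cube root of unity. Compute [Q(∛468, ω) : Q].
[Q(∛468, ω) : Q] = 6

[Q(∛468):Q] = 3 (min poly x^3 - 468, irreducible since 468 is not a perfect cube). [Q(ω):Q] = 2 (min poly x^2 + x + 1). Since Q(∛468) ⊂ R and ω ∉ R, we have ω ∉ Q(∛468), so x^2 + x + 1 remains irreducible over Q(∛468) and [Q(∛468, ω) : Q(∛468)] = 2. By the tower law, [Q(∛468, ω) : Q] = 3 · 2 = 6. (In fact Q(∛468, ω) is the splitting field of x^3 - 468 over Q.)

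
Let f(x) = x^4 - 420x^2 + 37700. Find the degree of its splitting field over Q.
[K : Q] = 4

Solving the quadratic in x^2: x^2 = (420 ± √(420^2 - 4·37700))/2 = (420 ± √25600)/2 = (420 ± 160)/2, giving x^2 = 130 or x^2 = 290. So f(x) = (x^2 - 130)(x^2 - 290) and the roots of f are ±√130, ±√290. Hence the splitting field is K = Q(√130, √290). Since 130 and 290 are distinct squarefree integers > 1, their product 37700 is not a perfect square, so √290 ∉ Q(√130). By the tower law [K:Q] = [Q(√130,√290):Q(√130)] · [Q(√130):Q] = 2 · 2 = 4.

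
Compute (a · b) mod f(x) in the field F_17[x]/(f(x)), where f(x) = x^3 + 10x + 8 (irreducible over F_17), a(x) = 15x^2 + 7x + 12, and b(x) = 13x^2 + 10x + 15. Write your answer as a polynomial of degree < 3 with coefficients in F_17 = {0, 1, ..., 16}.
a · b ≡ 14x^2 + 12x + 3 (mod f(x))

Multiply in F_17[x]: a(x)·b(x) = (15x^2 + 7x + 12)·(13x^2 + 10x + 15) = 8x^4 + 3x^3 + 9x^2 + 4x + 10. This has degree ≥ 3, so divide by f(x) over F_17: 8x^4 + 3x^3 + 9x^2 + 4x + 10 = (8x + 3)·(x^3 + 10x + 8) + (14x^2 + 12x + 3). Hence a·b ≡ 14x^2 + 12x + 3 (mod f). (F_17[x]/(f) is a field with 17^3 = 4913 elements since f is irreducible of degree 3.)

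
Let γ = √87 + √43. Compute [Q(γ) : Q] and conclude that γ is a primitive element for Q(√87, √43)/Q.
[Q(γ) : Q] = 4 (equivalently, Q(γ) = Q(√87, √43))

Obviously Q(γ) ⊆ Q(√87, √43), and [Q(√87, √43):Q] = 4 (since 87, 43 are distinct squarefree integers > 1 with 3741 not a perfect square). To show equality we compute the minimal polynomial of γ. From γ = √87 + √43: γ^2 = 87 + 2√(3741) + 43 = 130 + 2√(3741), so γ^2 - 130 = 2√(3741); squaring, (γ^2 - 130)^2 = 4·3741, i.e. γ^4 - 260γ^2 + 16900 - 14964 = 0, i.e. γ^4 - 260γ^2 + 1936 = 0. So γ is a root of x^4 - 260x^2 + 1936. This polynomial is irreducible over Q: it has no rational root (each ±√87 ± √43 is irrational), and any factorization into two quadratics over Q would force √(3741) ∈ Q (pairing opposite roots) or √87, √43 ∈ Q (other pairings), all impossible. Hence [Q(γ):Q] = 4 = [Q(√87, √43):Q], so Q(γ) = Q(√87, √43).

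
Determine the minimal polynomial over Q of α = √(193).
m_α(x) = x^2 - 193

α satisfies α^2 - 193 = 0, so x^2 - 193 annihilates α. Since d = 193 is squarefree and ≠ 1, it is not a perfect square in Q, so x^2 - 193 has no rational root and is therefore irreducible over Q (a degree-2 polynomial over a field is irreducible iff it has no root). Hence m_α(x) = x^2 - 193.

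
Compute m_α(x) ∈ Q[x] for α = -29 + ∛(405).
m_α(x) = x^3 + 87x^2 + 2523x + 23984

Set β = α + 29 = ∛(405), so β^3 = 405. Then (α + 29)^3 - 405 = 0, i.e. α is a root of g(x) = (x + 29)^3 - 405 = x^3 + 87x^2 + 2523x + 23984. Since g(x) = h(x + 29) where h(x) = x^3 - 405, and h is irreducible over Q (because 405 is not a perfect cube, so h has no rational root, and a monic cubic with no rational root is irreducible), g is also irreducible (irreducibility is preserved under the substitution x → x + 29). Hence m_α(x) = x^3 + 87x^2 + 2523x + 23984.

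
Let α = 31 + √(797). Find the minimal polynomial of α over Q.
m_α(x) = x^2 - 62x + 164

From α - 31 = √(797), squaring gives (α - 31)^2 = 797, i.e. α^2 - 62α + 961 = 797, so α^2 - 62α + 164 = 0. The discriminant of x^2 - 62x + 164 is (-62)^2 - 4·(164) = 3844 - 656 = 3188, and 4·(797) is not a perfect square in Q since 797 is squarefree and ≠ 1. Hence x^2 - 62x + 164 is irreducible over Q and is the minimal polynomial of α.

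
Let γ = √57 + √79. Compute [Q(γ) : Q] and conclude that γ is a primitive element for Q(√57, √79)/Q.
[Q(γ) : Q] = 4 (equivalently, Q(γ) = Q(√57, √79))

Obviously Q(γ) ⊆ Q(√57, √79), and [Q(√57, √79):Q] = 4 (since 57, 79 are distinct squarefree integers > 1 with 4503 not a perfect square). To show equality we compute the minimal polynomial of γ. From γ = √57 + √79: γ^2 = 57 + 2√(4503) + 79 = 136 + 2√(4503), so γ^2 - 136 = 2√(4503); squaring, (γ^2 - 136)^2 = 4·4503, i.e. γ^4 - 272γ^2 + 18496 - 18012 = 0, i.e. γ^4 - 272γ^2 + 484 = 0. So γ is a root of x^4 - 272x^2 + 484. This polynomial is irreducible over Q: it has no rational root (each ±√57 ± √79 is irrational), and any factorization into two quadratics over Q would force √(4503) ∈ Q (pairing opposite roots) or √57, √79 ∈ Q (other pairings), all impossible. Hence [Q(γ):Q] = 4 = [Q(√57, √79):Q], so Q(γ) = Q(√57, √79).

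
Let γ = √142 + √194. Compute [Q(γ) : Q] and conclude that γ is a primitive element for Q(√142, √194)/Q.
[Q(γ) : Q] = 4 (equivalently, Q(γ) = Q(√142, √194))

Obviously Q(γ) ⊆ Q(√142, √194), and [Q(√142, √194):Q] = 4 (since 142, 194 are distinct squarefree integers > 1 with 27548 not a perfect square). To show equality we compute the minimal polynomial of γ. From γ = √142 + √194: γ^2 = 142 + 2√(27548) + 194 = 336 + 2√(27548), so γ^2 - 336 = 2√(27548); squaring, (γ^2 - 336)^2 = 4·27548, i.e. γ^4 - 672γ^2 + 112896 - 110192 = 0, i.e. γ^4 - 672γ^2 + 2704 = 0. So γ is a root of x^4 - 672x^2 + 2704. This polynomial is irreducible over Q: it has no rational root (each ±√142 ± √194 is irrational), and any factorization into two quadratics over Q would force √(27548) ∈ Q (pairing opposite roots) or √142, √194 ∈ Q (other pairings), all impossible. Hence [Q(γ):Q] = 4 = [Q(√142, √194):Q], so Q(γ) = Q(√142, √194).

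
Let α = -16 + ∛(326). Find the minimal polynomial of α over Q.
m_α(x) = x^3 + 48x^2 + 768x + 3770

Set β = α + 16 = ∛(326), so β^3 = 326. Then (α + 16)^3 - 326 = 0, i.e. α is a root of g(x) = (x + 16)^3 - 326 = x^3 + 48x^2 + 768x + 3770. Since g(x) = h(x + 16) where h(x) = x^3 - 326, and h is irreducible over Q (because 326 is not a perfect cube, so h has no rational root, and a monic cubic with no rational root is irreducible), g is also irreducible (irreducibility is preserved under the substitution x → x + 16). Hence m_α(x) = x^3 + 48x^2 + 768x + 3770.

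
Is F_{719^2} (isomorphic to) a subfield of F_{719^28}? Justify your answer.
Yes: F_{719^2} is a subfield of F_{719^28}

F_{p^m} embeds in F_{p^n} iff m | n (since F_{p^n} is the splitting field of x^(p^n) - x, and F_{p^m} ⊂ F_{p^n} forces p^n to be a power of p^m, i.e. m | n; conversely if m | n then every root of x^(p^m) - x is a root of x^(p^n) - x). Here 2 | 28 (since 28 = 14·2), so F_{719^2} is a subfield of F_{719^28}, and [F_{719^28} : F_{719^2}] = 28/2 = 14.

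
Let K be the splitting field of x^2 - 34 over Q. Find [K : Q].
[K : Q] = 2

f(x) = x^2 - 34 factors as (x - √34)(x + √34). The splitting field is K = Q(√34). Since 34 is squarefree and > 1, it is not a perfect square, so x^2 - 34 is irreducible over Q and [Q(√34) : Q] = 2. Hence [K : Q] = 2.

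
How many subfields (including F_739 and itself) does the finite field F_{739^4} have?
F_{739^4} has 3 subfields

The subfields of F_{p^n} are exactly the fields F_{p^d} for d | n (each is the fixed field of the unique index-d subgroup of Gal(F_{p^n}/F_p) ≅ Z/nZ). The divisors of n = 4 are {1, 2, 4}, giving 3 subfields: F_{739^1}, F_{739^2}, F_{739^4}.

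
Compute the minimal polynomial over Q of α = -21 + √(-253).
m_α(x) = x^2 + 42x + 694

From α + 21 = √(-253), squaring gives (α + 21)^2 = -253, i.e. α^2 + 42α + 441 = -253, so α^2 + 42α + 694 = 0. The discriminant of x^2 + 42x + 694 is (42)^2 - 4·(694) = 1764 - 2776 = -1012, and 4·(-253) is not a perfect square in Q since -253 is squarefree and ≠ 1. Hence x^2 + 42x + 694 is irreducible over Q and is the minimal polynomial of α.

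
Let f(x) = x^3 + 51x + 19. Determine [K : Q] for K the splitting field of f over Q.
[K : Q] = 6

By the rational root test, any rational root of the monic integer polynomial f(x) = x^3 + 51x + 19 must be an integer dividing the constant term 19, i.e. one of ±{1, 19}. Evaluating: f(1) = 71, f(-1) = -33, f(19) = 7847, f(-19) = -7809; none is 0, so f has no rational root and is therefore irreducible over Q (a cubic with no linear factor over a field is irreducible). For an irreducible cubic, the Galois group is A_3 or S_3 according as the discriminant disc(f) = -4a^3 - 27b^2 = -4·(51)^3 - 27·(19)^2 = -540351 is or is not a square in Q. Here disc(f) = -540351 is not a perfect square in Q, so the Galois group of f over Q is not contained in A_3 and must be all of S_3. The splitting field has degree |S_3| = 6 over Q, so [K : Q] = 6.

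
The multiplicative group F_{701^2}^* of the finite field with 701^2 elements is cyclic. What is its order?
|F_{701^2}^*| = 491400

F_{701^2} has 701^2 = 491401 elements; its multiplicative group consists of all nonzero elements, so |F_{701^2}^*| = 491401 - 1 = 491400. (It is cyclic since any finite subgroup of the multiplicative group of a field is cyclic.)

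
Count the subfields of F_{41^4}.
F_{41^4} has 3 subfields

The subfields of F_{p^n} are exactly the fields F_{p^d} for d | n (each is the fixed field of the unique index-d subgroup of Gal(F_{p^n}/F_p) ≅ Z/nZ). The divisors of n = 4 are {1, 2, 4}, giving 3 subfields: F_{41^1}, F_{41^2}, F_{41^4}.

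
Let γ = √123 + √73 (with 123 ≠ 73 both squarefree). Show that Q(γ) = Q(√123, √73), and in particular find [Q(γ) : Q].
[Q(γ) : Q] = 4 (equivalently, Q(γ) = Q(√123, √73))

Obviously Q(γ) ⊆ Q(√123, √73), and [Q(√123, √73):Q] = 4 (since 123, 73 are distinct squarefree integers > 1 with 8979 not a perfect square). To show equality we compute the minimal polynomial of γ. From γ = √123 + √73: γ^2 = 123 + 2√(8979) + 73 = 196 + 2√(8979), so γ^2 - 196 = 2√(8979); squaring, (γ^2 - 196)^2 = 4·8979, i.e. γ^4 - 392γ^2 + 38416 - 35916 = 0, i.e. γ^4 - 392γ^2 + 2500 = 0. So γ is a root of x^4 - 392x^2 + 2500. This polynomial is irreducible over Q: it has no rational root (each ±√123 ± √73 is irrational), and any factorization into two quadratics over Q would force √(8979) ∈ Q (pairing opposite roots) or √123, √73 ∈ Q (other pairings), all impossible. Hence [Q(γ):Q] = 4 = [Q(√123, √73):Q], so Q(γ) = Q(√123, √73).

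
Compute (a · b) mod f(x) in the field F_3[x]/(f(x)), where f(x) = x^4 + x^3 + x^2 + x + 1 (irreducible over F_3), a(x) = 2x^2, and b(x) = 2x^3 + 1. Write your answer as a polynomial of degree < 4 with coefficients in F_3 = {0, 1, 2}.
a · b ≡ 2x^2 + 1 (mod f(x))

Multiply in F_3[x]: a(x)·b(x) = (2x^2)·(2x^3 + 1) = x^5 + 2x^2. This has degree ≥ 4, so divide by f(x) over F_3: x^5 + 2x^2 = (x + 2)·(x^4 + x^3 + x^2 + x + 1) + (2x^2 + 1). Hence a·b ≡ 2x^2 + 1 (mod f). (F_3[x]/(f) is a field with 3^4 = 81 elements since f is irreducible of degree 4.)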